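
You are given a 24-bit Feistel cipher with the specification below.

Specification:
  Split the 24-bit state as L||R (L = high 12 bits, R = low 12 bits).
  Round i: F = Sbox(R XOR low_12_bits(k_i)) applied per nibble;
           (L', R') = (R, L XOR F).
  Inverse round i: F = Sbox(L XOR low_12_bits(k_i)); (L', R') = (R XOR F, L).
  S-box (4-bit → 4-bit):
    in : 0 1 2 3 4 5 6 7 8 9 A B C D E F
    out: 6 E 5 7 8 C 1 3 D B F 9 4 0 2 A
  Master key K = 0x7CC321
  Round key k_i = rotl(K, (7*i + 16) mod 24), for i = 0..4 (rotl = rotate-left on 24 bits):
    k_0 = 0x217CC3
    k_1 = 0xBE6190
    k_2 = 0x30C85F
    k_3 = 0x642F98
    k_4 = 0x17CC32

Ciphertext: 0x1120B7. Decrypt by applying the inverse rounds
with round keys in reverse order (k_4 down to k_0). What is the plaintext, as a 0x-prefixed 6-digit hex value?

0x6C4AAF

s_0 = ciphertext = 0x1120B7
s_1 = InvRound(s_0, k_4) = 0x0E1112
s_2 = InvRound(s_1, k_3) = 0xB290E1
s_3 = InvRound(s_2, k_2) = 0x7D0B29
s_4 = InvRound(s_3, k_1) = 0xAAF7D0
s_5 = InvRound(s_4, k_0) = 0x6C4AAF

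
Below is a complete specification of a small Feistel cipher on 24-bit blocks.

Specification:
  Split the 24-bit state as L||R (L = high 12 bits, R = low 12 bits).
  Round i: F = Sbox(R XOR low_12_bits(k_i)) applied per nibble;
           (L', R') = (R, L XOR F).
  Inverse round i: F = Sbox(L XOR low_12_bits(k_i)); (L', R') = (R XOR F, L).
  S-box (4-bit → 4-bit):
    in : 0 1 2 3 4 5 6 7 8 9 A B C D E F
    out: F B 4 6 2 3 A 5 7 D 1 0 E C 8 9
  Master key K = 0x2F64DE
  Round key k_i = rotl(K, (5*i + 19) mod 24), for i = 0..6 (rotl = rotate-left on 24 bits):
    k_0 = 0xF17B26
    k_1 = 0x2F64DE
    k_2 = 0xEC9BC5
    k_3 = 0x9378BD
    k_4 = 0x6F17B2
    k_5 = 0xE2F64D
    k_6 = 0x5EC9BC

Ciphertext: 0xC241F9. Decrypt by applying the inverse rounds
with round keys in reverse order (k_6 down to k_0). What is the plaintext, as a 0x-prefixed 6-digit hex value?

0x474928

s_0 = ciphertext = 0xC241F9
s_1 = InvRound(s_0, k_6) = 0x22EC24
s_2 = InvRound(s_1, k_5) = 0xE8222E
s_3 = InvRound(s_2, k_4) = 0xF41E82
s_4 = InvRound(s_3, k_3) = 0xB1CF41
s_5 = InvRound(s_4, k_2) = 0x08CB1C
s_6 = InvRound(s_5, k_1) = 0x92808C
s_7 = InvRound(s_6, k_0) = 0x474928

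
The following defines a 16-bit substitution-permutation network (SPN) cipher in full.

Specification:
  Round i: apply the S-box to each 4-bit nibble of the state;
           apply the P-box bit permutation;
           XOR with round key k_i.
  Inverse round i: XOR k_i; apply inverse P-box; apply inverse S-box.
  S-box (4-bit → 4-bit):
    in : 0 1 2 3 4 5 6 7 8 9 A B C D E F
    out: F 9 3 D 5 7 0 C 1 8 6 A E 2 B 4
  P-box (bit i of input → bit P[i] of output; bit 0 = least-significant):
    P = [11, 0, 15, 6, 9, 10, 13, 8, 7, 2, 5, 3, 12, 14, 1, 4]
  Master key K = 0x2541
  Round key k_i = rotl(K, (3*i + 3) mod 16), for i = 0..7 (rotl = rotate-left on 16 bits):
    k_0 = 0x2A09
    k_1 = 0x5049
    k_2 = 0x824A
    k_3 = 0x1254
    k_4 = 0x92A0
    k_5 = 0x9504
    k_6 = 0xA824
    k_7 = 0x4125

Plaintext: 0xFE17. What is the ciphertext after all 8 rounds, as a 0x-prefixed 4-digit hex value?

0xA201

s_0 = plaintext = 0xFE17
s_1 = Round(s_0, k_0) = 0xA9C7
s_2 = Round(s_1, k_1) = 0xB503
s_3 = Round(s_2, k_2) = 0x6DBE
s_4 = Round(s_3, k_3) = 0x1F11
s_5 = Round(s_4, k_4) = 0x89D0
s_6 = Round(s_5, k_5) = 0x094D
s_7 = Round(s_6, k_6) = 0xDA3F
s_8 = Round(s_7, k_7) = 0xA201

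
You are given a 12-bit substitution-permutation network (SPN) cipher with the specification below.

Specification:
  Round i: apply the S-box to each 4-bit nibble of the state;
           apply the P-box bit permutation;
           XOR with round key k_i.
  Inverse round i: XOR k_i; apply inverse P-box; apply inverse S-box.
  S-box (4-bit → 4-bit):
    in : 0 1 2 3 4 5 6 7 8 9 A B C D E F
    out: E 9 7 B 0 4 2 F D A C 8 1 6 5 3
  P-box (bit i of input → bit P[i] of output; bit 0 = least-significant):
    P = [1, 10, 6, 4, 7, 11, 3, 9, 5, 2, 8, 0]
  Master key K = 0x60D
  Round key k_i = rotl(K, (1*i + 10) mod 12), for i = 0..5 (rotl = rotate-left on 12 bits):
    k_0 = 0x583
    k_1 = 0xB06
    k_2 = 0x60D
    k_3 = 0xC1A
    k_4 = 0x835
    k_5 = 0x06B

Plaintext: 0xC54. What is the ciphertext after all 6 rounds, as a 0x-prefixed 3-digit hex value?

0xD7B

s_0 = plaintext = 0xC54
s_1 = Round(s_0, k_0) = 0x5AB
s_2 = Round(s_1, k_1) = 0x81E
s_3 = Round(s_2, k_2) = 0x5EE
s_4 = Round(s_3, k_3) = 0xDD0
s_5 = Round(s_4, k_4) = 0x569
s_6 = Round(s_5, k_5) = 0xD7B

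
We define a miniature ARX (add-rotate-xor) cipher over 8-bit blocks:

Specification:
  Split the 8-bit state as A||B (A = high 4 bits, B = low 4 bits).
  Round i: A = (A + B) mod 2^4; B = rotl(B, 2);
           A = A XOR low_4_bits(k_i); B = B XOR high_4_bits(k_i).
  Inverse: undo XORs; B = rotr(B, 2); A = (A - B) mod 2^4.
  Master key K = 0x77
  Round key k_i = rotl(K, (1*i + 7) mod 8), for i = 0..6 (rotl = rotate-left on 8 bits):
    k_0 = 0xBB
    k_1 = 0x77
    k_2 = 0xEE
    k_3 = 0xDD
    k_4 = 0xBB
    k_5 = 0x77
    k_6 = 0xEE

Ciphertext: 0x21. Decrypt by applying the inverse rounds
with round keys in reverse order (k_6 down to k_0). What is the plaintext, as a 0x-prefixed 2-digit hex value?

s_0 = ciphertext = 0x21
s_1 = InvRound(s_0, k_6) = 0xDF
s_2 = InvRound(s_1, k_5) = 0x82
s_3 = InvRound(s_2, k_4) = 0xD6
s_4 = InvRound(s_3, k_3) = 0x2E
s_5 = InvRound(s_4, k_2) = 0xC0
s_6 = InvRound(s_5, k_1) = 0xED
s_7 = InvRound(s_6, k_0) = 0xC9

0xC9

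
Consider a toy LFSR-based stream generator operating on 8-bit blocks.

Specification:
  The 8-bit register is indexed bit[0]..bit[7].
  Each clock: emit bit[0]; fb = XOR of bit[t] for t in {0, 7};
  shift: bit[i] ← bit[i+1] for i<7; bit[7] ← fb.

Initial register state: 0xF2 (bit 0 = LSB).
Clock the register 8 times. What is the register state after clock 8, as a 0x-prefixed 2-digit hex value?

reg_0 = 0xF2
clock 1: out=0, reg = 0xF9
clock 2: out=1, reg = 0x7C
clock 3: out=0, reg = 0x3E
clock 4: out=0, reg = 0x1F
clock 5: out=1, reg = 0x8F
clock 6: out=1, reg = 0x47
clock 7: out=1, reg = 0xA3
clock 8: out=1, reg = 0x51

0x51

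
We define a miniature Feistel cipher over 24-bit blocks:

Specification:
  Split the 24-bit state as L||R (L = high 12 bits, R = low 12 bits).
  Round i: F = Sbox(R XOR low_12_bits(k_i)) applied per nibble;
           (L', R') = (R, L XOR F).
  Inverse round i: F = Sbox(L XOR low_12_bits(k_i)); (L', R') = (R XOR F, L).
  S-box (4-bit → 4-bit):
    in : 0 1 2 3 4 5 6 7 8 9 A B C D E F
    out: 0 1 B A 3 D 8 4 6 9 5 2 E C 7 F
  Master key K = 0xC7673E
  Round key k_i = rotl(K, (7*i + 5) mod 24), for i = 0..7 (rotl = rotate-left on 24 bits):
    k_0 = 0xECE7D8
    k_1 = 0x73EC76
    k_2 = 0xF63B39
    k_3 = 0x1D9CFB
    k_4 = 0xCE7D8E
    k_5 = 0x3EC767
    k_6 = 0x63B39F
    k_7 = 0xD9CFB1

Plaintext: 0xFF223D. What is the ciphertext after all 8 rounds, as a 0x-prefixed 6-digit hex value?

s_0 = plaintext = 0xFF223D
s_1 = Round(s_0, k_0) = 0x23D28F
s_2 = Round(s_1, k_1) = 0x28F5C4
s_3 = Round(s_2, k_2) = 0x5C4573
s_4 = Round(s_3, k_3) = 0x573CA2
s_5 = Round(s_4, k_4) = 0xCA24CD
s_6 = Round(s_5, k_5) = 0x4CD6F7
s_7 = Round(s_6, k_6) = 0x6F794B
s_8 = Round(s_7, k_7) = 0x94BE02

0x94BE02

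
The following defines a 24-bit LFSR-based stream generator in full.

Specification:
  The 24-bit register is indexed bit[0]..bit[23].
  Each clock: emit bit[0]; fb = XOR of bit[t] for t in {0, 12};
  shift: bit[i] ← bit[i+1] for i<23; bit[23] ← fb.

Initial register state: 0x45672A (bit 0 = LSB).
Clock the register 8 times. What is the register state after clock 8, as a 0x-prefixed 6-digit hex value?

0x7C4567

reg_0 = 0x45672A
clock 1: out=0, reg = 0x22B395
clock 2: out=1, reg = 0x1159CA
clock 3: out=0, reg = 0x88ACE5
clock 4: out=1, reg = 0xC45672
clock 5: out=0, reg = 0xE22B39
clock 6: out=1, reg = 0xF1159C
clock 7: out=0, reg = 0xF88ACE
clock 8: out=0, reg = 0x7C4567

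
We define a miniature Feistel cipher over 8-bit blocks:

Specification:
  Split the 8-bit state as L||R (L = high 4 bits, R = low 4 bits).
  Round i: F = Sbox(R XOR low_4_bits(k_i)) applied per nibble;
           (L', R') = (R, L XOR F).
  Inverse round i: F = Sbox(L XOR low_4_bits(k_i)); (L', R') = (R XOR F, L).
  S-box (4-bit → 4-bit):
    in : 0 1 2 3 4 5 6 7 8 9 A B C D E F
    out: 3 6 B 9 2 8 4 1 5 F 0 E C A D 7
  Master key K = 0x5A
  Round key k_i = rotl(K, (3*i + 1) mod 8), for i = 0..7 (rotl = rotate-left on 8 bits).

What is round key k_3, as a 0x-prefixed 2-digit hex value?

K = 0x5A
k_0 = rotl(K, (3*0+1) mod 8) = rotl(K, 1) = 0xB4
k_1 = rotl(K, (3*1+1) mod 8) = rotl(K, 4) = 0xA5
k_2 = rotl(K, (3*2+1) mod 8) = rotl(K, 7) = 0x2D
k_3 = rotl(K, (3*3+1) mod 8) = rotl(K, 2) = 0x69

0x69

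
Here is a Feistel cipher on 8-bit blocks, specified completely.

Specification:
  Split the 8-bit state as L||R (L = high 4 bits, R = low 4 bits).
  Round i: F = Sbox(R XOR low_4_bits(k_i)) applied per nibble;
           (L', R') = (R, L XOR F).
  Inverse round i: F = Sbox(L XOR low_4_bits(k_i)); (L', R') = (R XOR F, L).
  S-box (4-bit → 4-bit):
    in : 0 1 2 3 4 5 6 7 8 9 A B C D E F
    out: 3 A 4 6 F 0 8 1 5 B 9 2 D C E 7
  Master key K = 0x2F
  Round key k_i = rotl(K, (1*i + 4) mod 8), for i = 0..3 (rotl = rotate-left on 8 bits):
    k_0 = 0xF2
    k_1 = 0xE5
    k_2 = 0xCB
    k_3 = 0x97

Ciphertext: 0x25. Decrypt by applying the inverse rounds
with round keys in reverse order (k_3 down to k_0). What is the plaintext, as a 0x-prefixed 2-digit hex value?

s_0 = ciphertext = 0x25
s_1 = InvRound(s_0, k_3) = 0x52
s_2 = InvRound(s_1, k_2) = 0xC5
s_3 = InvRound(s_2, k_1) = 0xEC
s_4 = InvRound(s_3, k_0) = 0x1E

0x1E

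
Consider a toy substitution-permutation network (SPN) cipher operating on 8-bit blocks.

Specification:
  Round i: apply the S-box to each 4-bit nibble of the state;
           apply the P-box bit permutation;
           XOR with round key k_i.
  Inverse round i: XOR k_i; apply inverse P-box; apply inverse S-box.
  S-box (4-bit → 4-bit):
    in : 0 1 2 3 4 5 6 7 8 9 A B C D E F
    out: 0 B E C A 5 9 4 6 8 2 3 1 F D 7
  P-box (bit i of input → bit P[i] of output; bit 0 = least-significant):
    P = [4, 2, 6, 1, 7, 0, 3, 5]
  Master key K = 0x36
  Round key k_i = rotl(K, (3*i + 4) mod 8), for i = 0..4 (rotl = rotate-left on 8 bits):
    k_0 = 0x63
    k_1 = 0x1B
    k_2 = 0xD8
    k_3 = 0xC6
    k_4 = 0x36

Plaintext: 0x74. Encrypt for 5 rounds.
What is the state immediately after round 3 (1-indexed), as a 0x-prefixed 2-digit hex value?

0x26

s_0 = plaintext = 0x74
s_1 = Round(s_0, k_0) = 0x6D
s_2 = Round(s_1, k_1) = 0xED
s_3 = Round(s_2, k_2) = 0x26
s_4 = Round(s_3, k_3) = 0xFD
s_5 = Round(s_4, k_4) = 0xE9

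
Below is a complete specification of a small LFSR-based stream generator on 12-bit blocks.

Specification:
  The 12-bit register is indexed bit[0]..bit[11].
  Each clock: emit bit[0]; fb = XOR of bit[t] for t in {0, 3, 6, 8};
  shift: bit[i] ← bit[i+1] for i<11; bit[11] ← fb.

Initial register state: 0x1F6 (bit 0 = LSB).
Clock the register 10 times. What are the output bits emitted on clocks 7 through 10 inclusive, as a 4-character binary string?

reg_0 = 0x1F6
clock 1: out=0, reg = 0x0FB
clock 2: out=1, reg = 0x87D
clock 3: out=1, reg = 0xC3E
clock 4: out=0, reg = 0xE1F
clock 5: out=1, reg = 0x70F
clock 6: out=1, reg = 0xB87
clock 7: out=1, reg = 0x5C3
clock 8: out=1, reg = 0xAE1
clock 9: out=1, reg = 0x570
clock 10: out=0, reg = 0x2B8

1110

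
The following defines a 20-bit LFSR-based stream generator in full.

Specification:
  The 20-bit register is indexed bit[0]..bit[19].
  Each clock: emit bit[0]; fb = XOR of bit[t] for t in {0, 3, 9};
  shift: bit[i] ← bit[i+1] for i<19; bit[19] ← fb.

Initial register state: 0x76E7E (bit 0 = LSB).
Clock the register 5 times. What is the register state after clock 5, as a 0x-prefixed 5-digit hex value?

0x33B73

reg_0 = 0x76E7E
clock 1: out=0, reg = 0x3B73F
clock 2: out=1, reg = 0x9DB9F
clock 3: out=1, reg = 0xCEDCF
clock 4: out=1, reg = 0x676E7
clock 5: out=1, reg = 0x33B73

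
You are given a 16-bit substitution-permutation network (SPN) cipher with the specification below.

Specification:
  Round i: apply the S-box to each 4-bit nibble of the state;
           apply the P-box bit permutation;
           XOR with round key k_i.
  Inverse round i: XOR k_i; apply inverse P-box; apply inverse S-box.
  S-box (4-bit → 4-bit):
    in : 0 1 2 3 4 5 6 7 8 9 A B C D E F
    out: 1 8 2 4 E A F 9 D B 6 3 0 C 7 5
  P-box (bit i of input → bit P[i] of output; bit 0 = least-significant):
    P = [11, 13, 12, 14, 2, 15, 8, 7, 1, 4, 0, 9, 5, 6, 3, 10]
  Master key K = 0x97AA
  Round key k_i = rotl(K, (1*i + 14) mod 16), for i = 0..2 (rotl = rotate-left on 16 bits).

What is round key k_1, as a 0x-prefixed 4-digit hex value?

0x4BD5

K = 0x97AA
k_0 = rotl(K, (1*0+14) mod 16) = rotl(K, 14) = 0xA5EA
k_1 = rotl(K, (1*1+14) mod 16) = rotl(K, 15) = 0x4BD5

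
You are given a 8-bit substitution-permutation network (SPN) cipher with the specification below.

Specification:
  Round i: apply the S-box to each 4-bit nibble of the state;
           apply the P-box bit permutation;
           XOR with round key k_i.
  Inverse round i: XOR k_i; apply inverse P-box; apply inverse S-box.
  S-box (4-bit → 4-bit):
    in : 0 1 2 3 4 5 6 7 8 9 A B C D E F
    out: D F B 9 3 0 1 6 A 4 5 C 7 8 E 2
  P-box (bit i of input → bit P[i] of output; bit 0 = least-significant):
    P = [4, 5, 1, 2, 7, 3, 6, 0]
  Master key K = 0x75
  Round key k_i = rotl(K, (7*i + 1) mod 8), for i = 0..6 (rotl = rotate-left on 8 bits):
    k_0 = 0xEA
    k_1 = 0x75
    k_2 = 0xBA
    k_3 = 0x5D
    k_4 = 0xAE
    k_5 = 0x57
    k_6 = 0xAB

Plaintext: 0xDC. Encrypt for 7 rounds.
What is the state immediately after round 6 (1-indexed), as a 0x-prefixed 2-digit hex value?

0xE0

s_0 = plaintext = 0xDC
s_1 = Round(s_0, k_0) = 0xD9
s_2 = Round(s_1, k_1) = 0x76
s_3 = Round(s_2, k_2) = 0xE2
s_4 = Round(s_3, k_3) = 0x20
s_5 = Round(s_4, k_4) = 0x31
s_6 = Round(s_5, k_5) = 0xE0
s_7 = Round(s_6, k_6) = 0xF4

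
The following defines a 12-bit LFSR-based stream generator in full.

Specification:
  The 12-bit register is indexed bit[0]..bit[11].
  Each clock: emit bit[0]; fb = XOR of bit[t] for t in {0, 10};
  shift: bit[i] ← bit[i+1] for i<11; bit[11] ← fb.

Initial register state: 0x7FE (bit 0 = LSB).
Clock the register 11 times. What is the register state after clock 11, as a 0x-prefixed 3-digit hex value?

0x666

reg_0 = 0x7FE
clock 1: out=0, reg = 0xBFF
clock 2: out=1, reg = 0xDFF
clock 3: out=1, reg = 0x6FF
clock 4: out=1, reg = 0x37F
clock 5: out=1, reg = 0x9BF
clock 6: out=1, reg = 0xCDF
clock 7: out=1, reg = 0x66F
clock 8: out=1, reg = 0x337
clock 9: out=1, reg = 0x99B
clock 10: out=1, reg = 0xCCD
clock 11: out=1, reg = 0x666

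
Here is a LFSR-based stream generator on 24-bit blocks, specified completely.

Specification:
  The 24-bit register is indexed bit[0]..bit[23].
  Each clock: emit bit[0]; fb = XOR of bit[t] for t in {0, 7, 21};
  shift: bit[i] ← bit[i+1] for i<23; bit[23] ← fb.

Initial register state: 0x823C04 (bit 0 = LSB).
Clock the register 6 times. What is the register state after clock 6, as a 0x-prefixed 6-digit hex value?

0xE208F0

reg_0 = 0x823C04
clock 1: out=0, reg = 0x411E02
clock 2: out=0, reg = 0x208F01
clock 3: out=1, reg = 0x104780
clock 4: out=0, reg = 0x8823C0
clock 5: out=0, reg = 0xC411E0
clock 6: out=0, reg = 0xE208F0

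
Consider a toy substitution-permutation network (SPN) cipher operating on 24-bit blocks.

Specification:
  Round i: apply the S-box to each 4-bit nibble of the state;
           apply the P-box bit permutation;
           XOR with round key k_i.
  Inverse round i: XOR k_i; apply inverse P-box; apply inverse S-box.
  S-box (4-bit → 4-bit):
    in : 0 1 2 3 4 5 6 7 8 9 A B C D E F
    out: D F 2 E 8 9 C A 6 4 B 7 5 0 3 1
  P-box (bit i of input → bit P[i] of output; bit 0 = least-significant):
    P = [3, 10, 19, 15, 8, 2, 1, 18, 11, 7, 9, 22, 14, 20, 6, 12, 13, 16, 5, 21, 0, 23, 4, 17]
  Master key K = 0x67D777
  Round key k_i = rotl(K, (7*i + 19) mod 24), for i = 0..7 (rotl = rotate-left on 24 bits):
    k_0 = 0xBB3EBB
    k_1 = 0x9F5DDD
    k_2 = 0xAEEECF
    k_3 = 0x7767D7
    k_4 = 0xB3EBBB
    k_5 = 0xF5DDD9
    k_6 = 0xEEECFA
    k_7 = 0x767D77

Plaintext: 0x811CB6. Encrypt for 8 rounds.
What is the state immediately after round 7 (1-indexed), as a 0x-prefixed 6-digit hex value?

s_0 = plaintext = 0x811CB6
s_1 = Round(s_0, k_0) = 0x02C5CD
s_2 = Round(s_1, k_1) = 0xDC148E
s_3 = Round(s_2, k_2) = 0xFE9AA1
s_4 = Round(s_3, k_3) = 0x3ACA1A
s_5 = Round(s_4, k_4) = 0x540665
s_6 = Round(s_5, k_5) = 0x930F92
s_7 = Round(s_6, k_6) = 0xCFB088
s_8 = Round(s_7, k_7) = 0x2E1320

0xCFB088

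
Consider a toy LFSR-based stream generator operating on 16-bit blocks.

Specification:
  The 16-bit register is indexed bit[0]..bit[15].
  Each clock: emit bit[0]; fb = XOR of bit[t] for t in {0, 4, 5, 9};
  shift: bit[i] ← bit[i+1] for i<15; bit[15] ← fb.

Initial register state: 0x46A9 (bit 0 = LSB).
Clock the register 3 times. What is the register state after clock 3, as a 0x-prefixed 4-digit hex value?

reg_0 = 0x46A9
clock 1: out=1, reg = 0xA354
clock 2: out=0, reg = 0x51AA
clock 3: out=0, reg = 0xA8D5

0xA8D5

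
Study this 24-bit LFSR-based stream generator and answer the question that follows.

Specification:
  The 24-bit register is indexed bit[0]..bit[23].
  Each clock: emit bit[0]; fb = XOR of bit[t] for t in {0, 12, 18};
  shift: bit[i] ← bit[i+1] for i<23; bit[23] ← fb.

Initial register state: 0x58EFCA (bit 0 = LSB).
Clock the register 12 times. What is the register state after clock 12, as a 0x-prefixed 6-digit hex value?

reg_0 = 0x58EFCA
clock 1: out=0, reg = 0x2C77E5
clock 2: out=1, reg = 0x963BF2
clock 3: out=0, reg = 0x4B1DF9
clock 4: out=1, reg = 0x258EFC
clock 5: out=0, reg = 0x92C77E
clock 6: out=0, reg = 0x4963BF
clock 7: out=1, reg = 0xA4B1DF
clock 8: out=1, reg = 0xD258EF
clock 9: out=1, reg = 0x692C77
clock 10: out=1, reg = 0xB4963B
clock 11: out=1, reg = 0xDA4B1D
clock 12: out=1, reg = 0xED258E

0xED258E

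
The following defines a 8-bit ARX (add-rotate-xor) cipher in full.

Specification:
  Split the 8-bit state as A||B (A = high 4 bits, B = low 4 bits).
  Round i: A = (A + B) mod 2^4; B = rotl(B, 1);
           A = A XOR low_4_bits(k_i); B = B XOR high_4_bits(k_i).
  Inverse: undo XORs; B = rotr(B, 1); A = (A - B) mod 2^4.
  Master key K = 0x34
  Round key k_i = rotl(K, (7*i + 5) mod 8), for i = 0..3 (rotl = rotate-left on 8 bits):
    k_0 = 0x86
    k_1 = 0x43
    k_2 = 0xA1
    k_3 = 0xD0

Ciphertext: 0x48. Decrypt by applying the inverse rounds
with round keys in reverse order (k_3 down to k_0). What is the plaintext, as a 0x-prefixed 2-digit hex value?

s_0 = ciphertext = 0x48
s_1 = InvRound(s_0, k_3) = 0xAA
s_2 = InvRound(s_1, k_2) = 0xB0
s_3 = InvRound(s_2, k_1) = 0x62
s_4 = InvRound(s_3, k_0) = 0xB5

0xB5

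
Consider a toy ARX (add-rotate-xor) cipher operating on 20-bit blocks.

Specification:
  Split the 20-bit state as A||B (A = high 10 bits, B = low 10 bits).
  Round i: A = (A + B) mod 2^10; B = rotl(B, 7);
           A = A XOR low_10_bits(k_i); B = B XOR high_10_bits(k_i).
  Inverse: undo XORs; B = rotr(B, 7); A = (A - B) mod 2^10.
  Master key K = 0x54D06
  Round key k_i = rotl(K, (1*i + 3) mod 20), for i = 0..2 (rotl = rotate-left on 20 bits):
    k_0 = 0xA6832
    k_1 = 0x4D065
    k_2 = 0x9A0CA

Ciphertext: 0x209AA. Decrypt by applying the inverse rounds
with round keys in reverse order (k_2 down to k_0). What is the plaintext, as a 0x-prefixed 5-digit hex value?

s_0 = ciphertext = 0x209AA
s_1 = InvRound(s_0, k_2) = 0x8C617
s_2 = InvRound(s_1, k_1) = 0x4D91E
s_3 = InvRound(s_2, k_0) = 0x37427

0x37427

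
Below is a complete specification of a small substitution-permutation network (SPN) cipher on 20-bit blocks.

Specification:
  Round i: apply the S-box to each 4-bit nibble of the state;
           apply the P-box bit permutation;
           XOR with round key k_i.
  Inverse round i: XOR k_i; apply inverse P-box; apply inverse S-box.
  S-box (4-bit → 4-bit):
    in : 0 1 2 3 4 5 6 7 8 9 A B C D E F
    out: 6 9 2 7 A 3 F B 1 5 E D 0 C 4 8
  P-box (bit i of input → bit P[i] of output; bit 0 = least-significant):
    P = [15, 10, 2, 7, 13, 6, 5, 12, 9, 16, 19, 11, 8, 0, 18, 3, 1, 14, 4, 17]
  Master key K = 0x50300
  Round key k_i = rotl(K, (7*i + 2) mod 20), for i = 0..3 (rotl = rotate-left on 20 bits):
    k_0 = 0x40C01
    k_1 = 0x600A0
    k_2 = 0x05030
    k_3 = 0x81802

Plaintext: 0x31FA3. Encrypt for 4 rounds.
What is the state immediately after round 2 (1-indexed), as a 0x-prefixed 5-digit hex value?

s_0 = plaintext = 0x31FA3
s_1 = Round(s_0, k_0) = 0x4D17F
s_2 = Round(s_1, k_1) = 0x07A68
s_3 = Round(s_2, k_2) = 0x9A949
s_4 = Round(s_3, k_3) = 0x48A5D

0x07A68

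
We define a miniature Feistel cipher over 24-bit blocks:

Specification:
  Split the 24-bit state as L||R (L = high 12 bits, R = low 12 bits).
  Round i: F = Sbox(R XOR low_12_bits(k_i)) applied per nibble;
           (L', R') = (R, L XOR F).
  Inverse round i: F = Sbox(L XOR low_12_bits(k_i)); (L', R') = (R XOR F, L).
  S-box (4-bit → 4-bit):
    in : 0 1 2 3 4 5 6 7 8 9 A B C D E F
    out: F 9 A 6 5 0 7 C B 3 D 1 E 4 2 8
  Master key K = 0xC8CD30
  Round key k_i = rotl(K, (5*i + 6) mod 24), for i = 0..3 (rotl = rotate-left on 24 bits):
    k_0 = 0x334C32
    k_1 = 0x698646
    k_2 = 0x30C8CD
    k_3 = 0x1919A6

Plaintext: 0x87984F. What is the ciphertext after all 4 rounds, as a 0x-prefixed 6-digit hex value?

0x44BDEA

s_0 = plaintext = 0x87984F
s_1 = Round(s_0, k_0) = 0x84FDBD
s_2 = Round(s_1, k_1) = 0xDBD9CE
s_3 = Round(s_2, k_2) = 0x9CE44B
s_4 = Round(s_3, k_3) = 0x44BDEA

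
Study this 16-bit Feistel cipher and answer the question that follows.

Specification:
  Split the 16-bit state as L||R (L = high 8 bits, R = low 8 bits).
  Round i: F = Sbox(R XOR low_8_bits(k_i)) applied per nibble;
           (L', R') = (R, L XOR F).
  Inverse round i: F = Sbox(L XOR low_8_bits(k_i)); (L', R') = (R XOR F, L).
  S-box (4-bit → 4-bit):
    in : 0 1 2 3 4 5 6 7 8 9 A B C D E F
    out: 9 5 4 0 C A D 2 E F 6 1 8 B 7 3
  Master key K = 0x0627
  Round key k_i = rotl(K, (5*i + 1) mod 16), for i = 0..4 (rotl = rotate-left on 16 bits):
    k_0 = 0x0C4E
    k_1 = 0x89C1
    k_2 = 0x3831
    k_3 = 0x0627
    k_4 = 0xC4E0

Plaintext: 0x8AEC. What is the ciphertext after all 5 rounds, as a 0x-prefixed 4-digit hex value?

0xA8D7

s_0 = plaintext = 0x8AEC
s_1 = Round(s_0, k_0) = 0xECEE
s_2 = Round(s_1, k_1) = 0xEEAF
s_3 = Round(s_2, k_2) = 0xAF19
s_4 = Round(s_3, k_3) = 0x19A8
s_5 = Round(s_4, k_4) = 0xA8D7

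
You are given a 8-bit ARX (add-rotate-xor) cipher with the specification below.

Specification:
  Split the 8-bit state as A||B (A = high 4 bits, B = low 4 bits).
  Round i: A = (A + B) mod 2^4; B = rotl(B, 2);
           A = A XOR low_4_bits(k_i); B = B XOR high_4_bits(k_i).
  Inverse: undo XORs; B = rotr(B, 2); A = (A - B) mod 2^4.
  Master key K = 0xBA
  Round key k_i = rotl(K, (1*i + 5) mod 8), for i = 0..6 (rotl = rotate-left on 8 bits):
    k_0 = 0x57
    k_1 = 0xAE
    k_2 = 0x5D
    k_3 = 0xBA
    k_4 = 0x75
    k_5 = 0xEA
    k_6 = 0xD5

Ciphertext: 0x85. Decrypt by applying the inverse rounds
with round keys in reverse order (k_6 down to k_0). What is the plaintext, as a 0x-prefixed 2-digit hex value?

s_0 = ciphertext = 0x85
s_1 = InvRound(s_0, k_6) = 0xB2
s_2 = InvRound(s_1, k_5) = 0xE3
s_3 = InvRound(s_2, k_4) = 0xA1
s_4 = InvRound(s_3, k_3) = 0x6A
s_5 = InvRound(s_4, k_2) = 0xCF
s_6 = InvRound(s_5, k_1) = 0xD5
s_7 = InvRound(s_6, k_0) = 0xA0

0xA0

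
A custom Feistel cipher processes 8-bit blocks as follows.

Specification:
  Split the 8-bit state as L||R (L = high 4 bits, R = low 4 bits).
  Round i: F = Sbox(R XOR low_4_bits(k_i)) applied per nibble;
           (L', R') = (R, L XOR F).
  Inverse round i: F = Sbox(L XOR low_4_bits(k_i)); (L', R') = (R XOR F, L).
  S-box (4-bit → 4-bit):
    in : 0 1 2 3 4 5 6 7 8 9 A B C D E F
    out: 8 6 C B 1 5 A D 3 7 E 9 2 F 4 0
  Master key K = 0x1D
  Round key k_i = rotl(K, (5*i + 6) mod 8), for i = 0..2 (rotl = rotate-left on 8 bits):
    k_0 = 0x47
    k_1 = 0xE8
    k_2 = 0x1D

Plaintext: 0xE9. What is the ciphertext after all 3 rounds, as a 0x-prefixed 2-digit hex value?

s_0 = plaintext = 0xE9
s_1 = Round(s_0, k_0) = 0x9A
s_2 = Round(s_1, k_1) = 0xA5
s_3 = Round(s_2, k_2) = 0x59

0x59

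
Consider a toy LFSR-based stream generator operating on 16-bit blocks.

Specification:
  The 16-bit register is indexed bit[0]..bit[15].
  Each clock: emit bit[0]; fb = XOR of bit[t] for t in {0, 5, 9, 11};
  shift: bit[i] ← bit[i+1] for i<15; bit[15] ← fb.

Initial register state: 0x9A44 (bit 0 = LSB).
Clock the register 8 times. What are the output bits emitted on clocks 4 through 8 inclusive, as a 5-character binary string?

reg_0 = 0x9A44
clock 1: out=0, reg = 0x4D22
clock 2: out=0, reg = 0x2691
clock 3: out=1, reg = 0x1348
clock 4: out=0, reg = 0x89A4
clock 5: out=0, reg = 0x44D2
clock 6: out=0, reg = 0x2269
clock 7: out=1, reg = 0x9134
clock 8: out=0, reg = 0xC89A

00010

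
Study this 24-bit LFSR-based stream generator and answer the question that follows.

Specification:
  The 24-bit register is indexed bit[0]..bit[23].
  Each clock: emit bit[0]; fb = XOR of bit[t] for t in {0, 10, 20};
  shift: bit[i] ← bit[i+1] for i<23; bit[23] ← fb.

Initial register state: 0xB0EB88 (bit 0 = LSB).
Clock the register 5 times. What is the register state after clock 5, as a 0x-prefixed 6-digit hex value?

0x4D875C

reg_0 = 0xB0EB88
clock 1: out=0, reg = 0xD875C4
clock 2: out=0, reg = 0x6C3AE2
clock 3: out=0, reg = 0x361D71
clock 4: out=1, reg = 0x9B0EB8
clock 5: out=0, reg = 0x4D875C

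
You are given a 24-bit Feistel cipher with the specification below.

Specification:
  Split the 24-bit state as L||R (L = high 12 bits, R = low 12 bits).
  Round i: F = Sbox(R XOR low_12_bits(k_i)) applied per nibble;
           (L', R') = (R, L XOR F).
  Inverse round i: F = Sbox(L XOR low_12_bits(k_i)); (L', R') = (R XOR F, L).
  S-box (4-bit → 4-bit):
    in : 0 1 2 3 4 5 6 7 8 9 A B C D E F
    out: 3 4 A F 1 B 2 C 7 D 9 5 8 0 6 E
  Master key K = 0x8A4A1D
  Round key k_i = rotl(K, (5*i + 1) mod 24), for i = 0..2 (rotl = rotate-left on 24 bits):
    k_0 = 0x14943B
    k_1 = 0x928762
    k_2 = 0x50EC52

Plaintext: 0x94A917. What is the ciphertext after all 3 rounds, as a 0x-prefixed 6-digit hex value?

0xF64610

s_0 = plaintext = 0x94A917
s_1 = Round(s_0, k_0) = 0x9179E2
s_2 = Round(s_1, k_1) = 0x9E2F64
s_3 = Round(s_2, k_2) = 0xF64610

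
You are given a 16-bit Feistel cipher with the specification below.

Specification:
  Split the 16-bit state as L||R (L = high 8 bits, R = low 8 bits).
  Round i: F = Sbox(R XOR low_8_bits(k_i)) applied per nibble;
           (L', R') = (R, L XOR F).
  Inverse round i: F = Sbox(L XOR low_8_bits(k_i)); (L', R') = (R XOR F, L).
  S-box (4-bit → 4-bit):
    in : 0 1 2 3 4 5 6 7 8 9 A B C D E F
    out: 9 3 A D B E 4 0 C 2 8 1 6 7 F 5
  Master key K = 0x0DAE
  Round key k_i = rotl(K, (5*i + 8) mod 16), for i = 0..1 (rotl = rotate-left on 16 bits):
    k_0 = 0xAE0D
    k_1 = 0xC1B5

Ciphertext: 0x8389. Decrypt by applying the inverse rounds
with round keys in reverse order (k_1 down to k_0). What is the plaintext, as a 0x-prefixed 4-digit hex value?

0x6A5D

s_0 = ciphertext = 0x8389
s_1 = InvRound(s_0, k_1) = 0x5D83
s_2 = InvRound(s_1, k_0) = 0x6A5D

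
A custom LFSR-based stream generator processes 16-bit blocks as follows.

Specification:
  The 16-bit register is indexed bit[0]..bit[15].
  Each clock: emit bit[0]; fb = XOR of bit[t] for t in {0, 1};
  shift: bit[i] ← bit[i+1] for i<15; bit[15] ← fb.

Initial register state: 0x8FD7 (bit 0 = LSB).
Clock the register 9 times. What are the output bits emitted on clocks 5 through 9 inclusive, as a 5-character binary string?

reg_0 = 0x8FD7
clock 1: out=1, reg = 0x47EB
clock 2: out=1, reg = 0x23F5
clock 3: out=1, reg = 0x91FA
clock 4: out=0, reg = 0xC8FD
clock 5: out=1, reg = 0xE47E
clock 6: out=0, reg = 0xF23F
clock 7: out=1, reg = 0x791F
clock 8: out=1, reg = 0x3C8F
clock 9: out=1, reg = 0x1E47

10111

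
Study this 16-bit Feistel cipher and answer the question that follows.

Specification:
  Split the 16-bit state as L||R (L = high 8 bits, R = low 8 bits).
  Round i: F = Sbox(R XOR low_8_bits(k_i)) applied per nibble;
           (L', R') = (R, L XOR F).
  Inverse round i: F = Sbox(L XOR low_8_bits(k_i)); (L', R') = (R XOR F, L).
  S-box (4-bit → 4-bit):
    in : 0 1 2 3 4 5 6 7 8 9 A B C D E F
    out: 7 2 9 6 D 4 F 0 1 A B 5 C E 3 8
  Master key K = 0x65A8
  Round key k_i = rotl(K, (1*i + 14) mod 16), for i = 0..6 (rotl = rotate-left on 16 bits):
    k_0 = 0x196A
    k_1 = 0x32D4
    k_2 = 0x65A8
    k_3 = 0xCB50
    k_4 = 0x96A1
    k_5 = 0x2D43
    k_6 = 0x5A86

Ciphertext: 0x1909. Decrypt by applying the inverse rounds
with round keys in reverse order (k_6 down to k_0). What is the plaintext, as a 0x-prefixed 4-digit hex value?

0xC27B

s_0 = ciphertext = 0x1909
s_1 = InvRound(s_0, k_6) = 0xA119
s_2 = InvRound(s_1, k_5) = 0x20A1
s_3 = InvRound(s_2, k_4) = 0xB320
s_4 = InvRound(s_3, k_3) = 0x16B3
s_5 = InvRound(s_4, k_2) = 0xE016
s_6 = InvRound(s_5, k_1) = 0x7BE0
s_7 = InvRound(s_6, k_0) = 0xC27B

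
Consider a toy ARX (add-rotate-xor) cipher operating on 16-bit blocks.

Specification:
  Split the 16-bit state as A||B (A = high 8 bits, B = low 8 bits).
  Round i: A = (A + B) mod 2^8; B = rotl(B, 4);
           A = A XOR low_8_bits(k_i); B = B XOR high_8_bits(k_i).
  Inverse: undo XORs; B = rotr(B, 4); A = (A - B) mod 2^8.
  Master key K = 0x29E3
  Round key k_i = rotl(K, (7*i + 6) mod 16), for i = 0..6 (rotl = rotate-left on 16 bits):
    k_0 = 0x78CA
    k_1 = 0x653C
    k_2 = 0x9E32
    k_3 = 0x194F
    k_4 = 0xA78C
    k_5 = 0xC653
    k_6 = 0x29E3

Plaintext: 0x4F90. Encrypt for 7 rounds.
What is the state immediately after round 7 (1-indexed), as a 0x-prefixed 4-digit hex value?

0x57CA

s_0 = plaintext = 0x4F90
s_1 = Round(s_0, k_0) = 0x1571
s_2 = Round(s_1, k_1) = 0xBA72
s_3 = Round(s_2, k_2) = 0x1EB9
s_4 = Round(s_3, k_3) = 0x9882
s_5 = Round(s_4, k_4) = 0x968F
s_6 = Round(s_5, k_5) = 0x763E
s_7 = Round(s_6, k_6) = 0x57CA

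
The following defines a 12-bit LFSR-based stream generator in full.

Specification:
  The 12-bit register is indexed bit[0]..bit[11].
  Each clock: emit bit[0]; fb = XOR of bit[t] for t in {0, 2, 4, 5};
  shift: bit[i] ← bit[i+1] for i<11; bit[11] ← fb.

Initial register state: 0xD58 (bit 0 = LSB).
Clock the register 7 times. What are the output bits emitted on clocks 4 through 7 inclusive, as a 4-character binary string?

1101

reg_0 = 0xD58
clock 1: out=0, reg = 0xEAC
clock 2: out=0, reg = 0x756
clock 3: out=0, reg = 0x3AB
clock 4: out=1, reg = 0x1D5
clock 5: out=1, reg = 0x8EA
clock 6: out=0, reg = 0xC75
clock 7: out=1, reg = 0x63A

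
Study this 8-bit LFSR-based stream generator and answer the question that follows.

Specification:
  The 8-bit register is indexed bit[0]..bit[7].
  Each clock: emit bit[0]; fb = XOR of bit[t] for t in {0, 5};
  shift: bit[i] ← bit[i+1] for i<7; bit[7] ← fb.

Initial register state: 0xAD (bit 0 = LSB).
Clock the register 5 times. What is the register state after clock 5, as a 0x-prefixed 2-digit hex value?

reg_0 = 0xAD
clock 1: out=1, reg = 0x56
clock 2: out=0, reg = 0x2B
clock 3: out=1, reg = 0x15
clock 4: out=1, reg = 0x8A
clock 5: out=0, reg = 0x45

0x45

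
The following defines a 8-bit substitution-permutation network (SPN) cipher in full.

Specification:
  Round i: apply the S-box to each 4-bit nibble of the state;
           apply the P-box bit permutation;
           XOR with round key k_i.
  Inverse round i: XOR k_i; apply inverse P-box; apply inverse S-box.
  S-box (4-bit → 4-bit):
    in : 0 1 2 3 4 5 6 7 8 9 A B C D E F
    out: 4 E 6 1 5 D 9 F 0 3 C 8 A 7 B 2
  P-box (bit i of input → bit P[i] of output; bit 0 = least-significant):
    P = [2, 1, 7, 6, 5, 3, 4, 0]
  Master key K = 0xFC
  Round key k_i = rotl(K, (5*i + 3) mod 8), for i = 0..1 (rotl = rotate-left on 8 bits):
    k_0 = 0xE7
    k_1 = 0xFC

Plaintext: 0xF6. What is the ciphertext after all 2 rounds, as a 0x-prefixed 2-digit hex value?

0xAD

s_0 = plaintext = 0xF6
s_1 = Round(s_0, k_0) = 0xAB
s_2 = Round(s_1, k_1) = 0xAD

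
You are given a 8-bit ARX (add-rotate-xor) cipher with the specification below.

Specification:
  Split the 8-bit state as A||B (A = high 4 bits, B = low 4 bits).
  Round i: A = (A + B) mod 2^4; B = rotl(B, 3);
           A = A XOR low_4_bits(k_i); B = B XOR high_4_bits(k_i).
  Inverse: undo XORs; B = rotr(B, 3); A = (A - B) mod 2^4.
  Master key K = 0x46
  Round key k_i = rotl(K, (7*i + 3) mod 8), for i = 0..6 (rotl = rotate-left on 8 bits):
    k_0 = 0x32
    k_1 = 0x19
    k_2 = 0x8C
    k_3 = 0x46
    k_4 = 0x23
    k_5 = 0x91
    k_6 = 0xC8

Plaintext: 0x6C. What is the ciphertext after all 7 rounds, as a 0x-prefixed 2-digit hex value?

0x85

s_0 = plaintext = 0x6C
s_1 = Round(s_0, k_0) = 0x05
s_2 = Round(s_1, k_1) = 0xCB
s_3 = Round(s_2, k_2) = 0xB5
s_4 = Round(s_3, k_3) = 0x6E
s_5 = Round(s_4, k_4) = 0x75
s_6 = Round(s_5, k_5) = 0xD3
s_7 = Round(s_6, k_6) = 0x85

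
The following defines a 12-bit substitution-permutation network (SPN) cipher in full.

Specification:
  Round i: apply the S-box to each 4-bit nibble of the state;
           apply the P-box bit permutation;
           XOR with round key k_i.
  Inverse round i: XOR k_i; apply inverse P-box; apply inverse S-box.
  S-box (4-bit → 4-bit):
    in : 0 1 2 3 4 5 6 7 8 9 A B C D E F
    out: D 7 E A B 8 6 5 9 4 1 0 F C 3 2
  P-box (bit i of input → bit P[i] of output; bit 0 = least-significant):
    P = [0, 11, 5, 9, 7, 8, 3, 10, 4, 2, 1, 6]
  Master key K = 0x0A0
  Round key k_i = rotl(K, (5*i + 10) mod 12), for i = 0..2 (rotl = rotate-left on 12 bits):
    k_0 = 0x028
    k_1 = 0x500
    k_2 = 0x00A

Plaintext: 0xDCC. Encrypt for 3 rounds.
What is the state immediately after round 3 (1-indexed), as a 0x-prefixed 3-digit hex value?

s_0 = plaintext = 0xDCC
s_1 = Round(s_0, k_0) = 0xFC3
s_2 = Round(s_1, k_1) = 0xA8C
s_3 = Round(s_2, k_2) = 0xEBB

0xEBB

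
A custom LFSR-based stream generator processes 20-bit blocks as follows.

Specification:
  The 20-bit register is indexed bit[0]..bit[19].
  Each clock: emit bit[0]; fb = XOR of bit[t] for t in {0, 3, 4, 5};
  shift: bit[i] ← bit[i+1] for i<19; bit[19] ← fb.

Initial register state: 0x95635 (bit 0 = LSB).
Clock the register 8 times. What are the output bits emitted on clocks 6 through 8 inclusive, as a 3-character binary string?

100

reg_0 = 0x95635
clock 1: out=1, reg = 0xCAB1A
clock 2: out=0, reg = 0x6558D
clock 3: out=1, reg = 0x32AC6
clock 4: out=0, reg = 0x19563
clock 5: out=1, reg = 0x0CAB1
clock 6: out=1, reg = 0x86558
clock 7: out=0, reg = 0x432AC
clock 8: out=0, reg = 0x21956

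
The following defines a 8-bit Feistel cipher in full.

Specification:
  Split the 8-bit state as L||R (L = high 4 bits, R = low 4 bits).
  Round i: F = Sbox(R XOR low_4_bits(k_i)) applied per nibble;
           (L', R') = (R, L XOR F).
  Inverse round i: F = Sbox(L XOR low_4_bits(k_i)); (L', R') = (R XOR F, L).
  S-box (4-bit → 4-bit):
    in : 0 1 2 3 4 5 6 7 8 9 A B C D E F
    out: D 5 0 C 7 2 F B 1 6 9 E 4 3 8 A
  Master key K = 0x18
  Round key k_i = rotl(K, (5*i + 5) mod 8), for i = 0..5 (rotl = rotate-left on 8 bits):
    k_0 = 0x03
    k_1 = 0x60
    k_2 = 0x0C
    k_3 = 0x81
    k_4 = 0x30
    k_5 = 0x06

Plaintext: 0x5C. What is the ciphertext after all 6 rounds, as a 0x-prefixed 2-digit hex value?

s_0 = plaintext = 0x5C
s_1 = Round(s_0, k_0) = 0xCF
s_2 = Round(s_1, k_1) = 0xF6
s_3 = Round(s_2, k_2) = 0x66
s_4 = Round(s_3, k_3) = 0x6D
s_5 = Round(s_4, k_4) = 0xD5
s_6 = Round(s_5, k_5) = 0x51

0x51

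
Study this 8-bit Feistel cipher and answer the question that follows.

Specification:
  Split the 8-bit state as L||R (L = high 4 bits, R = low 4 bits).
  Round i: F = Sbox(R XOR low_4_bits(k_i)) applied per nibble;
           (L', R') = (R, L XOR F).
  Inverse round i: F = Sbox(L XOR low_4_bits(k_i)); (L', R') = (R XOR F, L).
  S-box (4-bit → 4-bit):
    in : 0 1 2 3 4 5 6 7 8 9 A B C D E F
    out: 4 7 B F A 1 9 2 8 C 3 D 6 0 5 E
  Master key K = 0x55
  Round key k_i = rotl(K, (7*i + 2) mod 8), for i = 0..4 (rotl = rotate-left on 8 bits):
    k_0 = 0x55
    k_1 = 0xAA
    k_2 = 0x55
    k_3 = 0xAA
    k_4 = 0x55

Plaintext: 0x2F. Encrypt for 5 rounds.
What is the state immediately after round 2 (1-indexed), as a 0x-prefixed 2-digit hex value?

0x12

s_0 = plaintext = 0x2F
s_1 = Round(s_0, k_0) = 0xF1
s_2 = Round(s_1, k_1) = 0x12
s_3 = Round(s_2, k_2) = 0x23
s_4 = Round(s_3, k_3) = 0x3E
s_5 = Round(s_4, k_4) = 0xEE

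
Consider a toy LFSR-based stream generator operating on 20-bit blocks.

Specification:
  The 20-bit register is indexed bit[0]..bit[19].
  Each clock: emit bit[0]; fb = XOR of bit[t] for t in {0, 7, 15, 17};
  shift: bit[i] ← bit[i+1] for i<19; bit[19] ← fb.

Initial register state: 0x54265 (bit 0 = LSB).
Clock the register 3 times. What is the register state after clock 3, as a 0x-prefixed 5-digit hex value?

0x2A84C

reg_0 = 0x54265
clock 1: out=1, reg = 0xAA132
clock 2: out=0, reg = 0x55099
clock 3: out=1, reg = 0x2A84C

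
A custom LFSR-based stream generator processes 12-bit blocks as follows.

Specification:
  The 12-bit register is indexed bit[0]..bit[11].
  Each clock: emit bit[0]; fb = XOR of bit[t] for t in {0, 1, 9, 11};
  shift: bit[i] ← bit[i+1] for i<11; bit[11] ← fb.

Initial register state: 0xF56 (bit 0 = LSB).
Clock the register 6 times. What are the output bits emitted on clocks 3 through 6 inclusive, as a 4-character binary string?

reg_0 = 0xF56
clock 1: out=0, reg = 0xFAB
clock 2: out=1, reg = 0x7D5
clock 3: out=1, reg = 0x3EA
clock 4: out=0, reg = 0x1F5
clock 5: out=1, reg = 0x8FA
clock 6: out=0, reg = 0x47D

1010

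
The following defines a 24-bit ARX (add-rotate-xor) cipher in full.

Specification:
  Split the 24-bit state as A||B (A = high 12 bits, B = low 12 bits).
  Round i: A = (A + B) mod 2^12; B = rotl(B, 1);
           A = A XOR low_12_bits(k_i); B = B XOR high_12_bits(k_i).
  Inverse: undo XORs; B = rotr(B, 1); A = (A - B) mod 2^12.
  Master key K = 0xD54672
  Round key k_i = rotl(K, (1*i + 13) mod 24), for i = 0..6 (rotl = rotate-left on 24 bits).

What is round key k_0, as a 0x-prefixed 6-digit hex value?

K = 0xD54672
k_0 = rotl(K, (1*0+13) mod 24) = rotl(K, 13) = 0xCE5AA8

0xCE5AA8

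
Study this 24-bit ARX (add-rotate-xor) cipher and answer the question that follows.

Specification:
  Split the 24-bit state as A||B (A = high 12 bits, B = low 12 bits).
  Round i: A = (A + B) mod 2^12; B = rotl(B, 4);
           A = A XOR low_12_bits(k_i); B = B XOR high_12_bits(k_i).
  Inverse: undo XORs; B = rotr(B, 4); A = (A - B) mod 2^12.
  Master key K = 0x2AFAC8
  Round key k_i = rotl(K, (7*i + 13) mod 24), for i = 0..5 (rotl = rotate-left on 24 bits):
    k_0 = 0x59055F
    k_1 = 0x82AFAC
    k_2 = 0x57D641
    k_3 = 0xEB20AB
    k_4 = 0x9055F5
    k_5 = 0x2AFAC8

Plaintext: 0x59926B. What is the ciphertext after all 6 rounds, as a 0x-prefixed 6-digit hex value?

s_0 = plaintext = 0x59926B
s_1 = Round(s_0, k_0) = 0xD5B322
s_2 = Round(s_1, k_1) = 0xFD1A09
s_3 = Round(s_2, k_2) = 0xF9B5E7
s_4 = Round(s_3, k_3) = 0x5290C7
s_5 = Round(s_4, k_4) = 0x005575
s_6 = Round(s_5, k_5) = 0xFB25FA

0xFB25FA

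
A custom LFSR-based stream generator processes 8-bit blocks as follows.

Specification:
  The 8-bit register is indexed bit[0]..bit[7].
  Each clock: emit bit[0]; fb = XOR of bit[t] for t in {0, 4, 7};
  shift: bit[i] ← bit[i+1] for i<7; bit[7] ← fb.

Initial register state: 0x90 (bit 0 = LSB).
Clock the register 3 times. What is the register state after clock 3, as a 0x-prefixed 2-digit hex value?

0x12

reg_0 = 0x90
clock 1: out=0, reg = 0x48
clock 2: out=0, reg = 0x24
clock 3: out=0, reg = 0x12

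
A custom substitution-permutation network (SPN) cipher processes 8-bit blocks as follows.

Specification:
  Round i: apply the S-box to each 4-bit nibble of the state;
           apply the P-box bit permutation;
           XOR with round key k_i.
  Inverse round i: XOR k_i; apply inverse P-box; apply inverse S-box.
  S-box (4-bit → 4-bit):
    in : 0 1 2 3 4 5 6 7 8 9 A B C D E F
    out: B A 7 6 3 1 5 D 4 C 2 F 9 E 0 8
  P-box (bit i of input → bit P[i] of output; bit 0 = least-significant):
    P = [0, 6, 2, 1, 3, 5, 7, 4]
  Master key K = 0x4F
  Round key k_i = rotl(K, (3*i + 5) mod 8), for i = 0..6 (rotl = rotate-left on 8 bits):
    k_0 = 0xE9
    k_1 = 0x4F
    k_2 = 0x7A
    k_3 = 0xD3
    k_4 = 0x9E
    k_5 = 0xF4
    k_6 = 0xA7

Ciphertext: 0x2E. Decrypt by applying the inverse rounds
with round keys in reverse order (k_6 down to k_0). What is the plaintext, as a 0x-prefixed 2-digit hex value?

0x68

s_0 = ciphertext = 0x2E
s_1 = InvRound(s_0, k_6) = 0x65
s_2 = InvRound(s_1, k_5) = 0x95
s_3 = InvRound(s_2, k_4) = 0x5C
s_4 = InvRound(s_3, k_3) = 0x67
s_5 = InvRound(s_4, k_2) = 0xC6
s_6 = InvRound(s_5, k_1) = 0x65
s_7 = InvRound(s_6, k_0) = 0x68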